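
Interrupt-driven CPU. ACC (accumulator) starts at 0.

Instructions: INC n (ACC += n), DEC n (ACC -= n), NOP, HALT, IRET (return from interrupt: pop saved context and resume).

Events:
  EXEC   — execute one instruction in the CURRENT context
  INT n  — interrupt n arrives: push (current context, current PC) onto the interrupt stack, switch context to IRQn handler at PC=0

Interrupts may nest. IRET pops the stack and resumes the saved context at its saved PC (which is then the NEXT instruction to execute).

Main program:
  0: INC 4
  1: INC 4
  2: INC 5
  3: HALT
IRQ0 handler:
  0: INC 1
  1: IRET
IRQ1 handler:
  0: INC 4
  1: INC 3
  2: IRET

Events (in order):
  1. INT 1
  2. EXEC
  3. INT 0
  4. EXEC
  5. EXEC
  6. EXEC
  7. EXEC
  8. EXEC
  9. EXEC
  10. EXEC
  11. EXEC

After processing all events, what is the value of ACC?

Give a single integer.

Answer: 21

Derivation:
Event 1 (INT 1): INT 1 arrives: push (MAIN, PC=0), enter IRQ1 at PC=0 (depth now 1)
Event 2 (EXEC): [IRQ1] PC=0: INC 4 -> ACC=4
Event 3 (INT 0): INT 0 arrives: push (IRQ1, PC=1), enter IRQ0 at PC=0 (depth now 2)
Event 4 (EXEC): [IRQ0] PC=0: INC 1 -> ACC=5
Event 5 (EXEC): [IRQ0] PC=1: IRET -> resume IRQ1 at PC=1 (depth now 1)
Event 6 (EXEC): [IRQ1] PC=1: INC 3 -> ACC=8
Event 7 (EXEC): [IRQ1] PC=2: IRET -> resume MAIN at PC=0 (depth now 0)
Event 8 (EXEC): [MAIN] PC=0: INC 4 -> ACC=12
Event 9 (EXEC): [MAIN] PC=1: INC 4 -> ACC=16
Event 10 (EXEC): [MAIN] PC=2: INC 5 -> ACC=21
Event 11 (EXEC): [MAIN] PC=3: HALT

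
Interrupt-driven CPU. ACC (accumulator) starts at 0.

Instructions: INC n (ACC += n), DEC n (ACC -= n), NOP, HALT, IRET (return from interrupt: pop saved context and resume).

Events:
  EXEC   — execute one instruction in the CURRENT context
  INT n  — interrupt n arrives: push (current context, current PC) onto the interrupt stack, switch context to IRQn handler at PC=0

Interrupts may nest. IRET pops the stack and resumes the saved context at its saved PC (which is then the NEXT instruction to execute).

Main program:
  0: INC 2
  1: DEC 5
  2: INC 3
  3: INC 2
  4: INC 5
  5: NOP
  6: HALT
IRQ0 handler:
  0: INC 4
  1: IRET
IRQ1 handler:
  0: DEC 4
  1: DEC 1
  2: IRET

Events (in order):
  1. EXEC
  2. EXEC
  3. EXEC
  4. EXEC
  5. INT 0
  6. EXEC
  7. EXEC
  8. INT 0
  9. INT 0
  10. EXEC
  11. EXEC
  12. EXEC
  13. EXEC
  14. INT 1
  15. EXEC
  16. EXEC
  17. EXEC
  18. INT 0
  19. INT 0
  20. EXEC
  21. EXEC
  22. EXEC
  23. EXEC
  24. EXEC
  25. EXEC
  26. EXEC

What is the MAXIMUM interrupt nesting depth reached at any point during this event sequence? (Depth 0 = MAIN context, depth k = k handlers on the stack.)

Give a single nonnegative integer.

Answer: 2

Derivation:
Event 1 (EXEC): [MAIN] PC=0: INC 2 -> ACC=2 [depth=0]
Event 2 (EXEC): [MAIN] PC=1: DEC 5 -> ACC=-3 [depth=0]
Event 3 (EXEC): [MAIN] PC=2: INC 3 -> ACC=0 [depth=0]
Event 4 (EXEC): [MAIN] PC=3: INC 2 -> ACC=2 [depth=0]
Event 5 (INT 0): INT 0 arrives: push (MAIN, PC=4), enter IRQ0 at PC=0 (depth now 1) [depth=1]
Event 6 (EXEC): [IRQ0] PC=0: INC 4 -> ACC=6 [depth=1]
Event 7 (EXEC): [IRQ0] PC=1: IRET -> resume MAIN at PC=4 (depth now 0) [depth=0]
Event 8 (INT 0): INT 0 arrives: push (MAIN, PC=4), enter IRQ0 at PC=0 (depth now 1) [depth=1]
Event 9 (INT 0): INT 0 arrives: push (IRQ0, PC=0), enter IRQ0 at PC=0 (depth now 2) [depth=2]
Event 10 (EXEC): [IRQ0] PC=0: INC 4 -> ACC=10 [depth=2]
Event 11 (EXEC): [IRQ0] PC=1: IRET -> resume IRQ0 at PC=0 (depth now 1) [depth=1]
Event 12 (EXEC): [IRQ0] PC=0: INC 4 -> ACC=14 [depth=1]
Event 13 (EXEC): [IRQ0] PC=1: IRET -> resume MAIN at PC=4 (depth now 0) [depth=0]
Event 14 (INT 1): INT 1 arrives: push (MAIN, PC=4), enter IRQ1 at PC=0 (depth now 1) [depth=1]
Event 15 (EXEC): [IRQ1] PC=0: DEC 4 -> ACC=10 [depth=1]
Event 16 (EXEC): [IRQ1] PC=1: DEC 1 -> ACC=9 [depth=1]
Event 17 (EXEC): [IRQ1] PC=2: IRET -> resume MAIN at PC=4 (depth now 0) [depth=0]
Event 18 (INT 0): INT 0 arrives: push (MAIN, PC=4), enter IRQ0 at PC=0 (depth now 1) [depth=1]
Event 19 (INT 0): INT 0 arrives: push (IRQ0, PC=0), enter IRQ0 at PC=0 (depth now 2) [depth=2]
Event 20 (EXEC): [IRQ0] PC=0: INC 4 -> ACC=13 [depth=2]
Event 21 (EXEC): [IRQ0] PC=1: IRET -> resume IRQ0 at PC=0 (depth now 1) [depth=1]
Event 22 (EXEC): [IRQ0] PC=0: INC 4 -> ACC=17 [depth=1]
Event 23 (EXEC): [IRQ0] PC=1: IRET -> resume MAIN at PC=4 (depth now 0) [depth=0]
Event 24 (EXEC): [MAIN] PC=4: INC 5 -> ACC=22 [depth=0]
Event 25 (EXEC): [MAIN] PC=5: NOP [depth=0]
Event 26 (EXEC): [MAIN] PC=6: HALT [depth=0]
Max depth observed: 2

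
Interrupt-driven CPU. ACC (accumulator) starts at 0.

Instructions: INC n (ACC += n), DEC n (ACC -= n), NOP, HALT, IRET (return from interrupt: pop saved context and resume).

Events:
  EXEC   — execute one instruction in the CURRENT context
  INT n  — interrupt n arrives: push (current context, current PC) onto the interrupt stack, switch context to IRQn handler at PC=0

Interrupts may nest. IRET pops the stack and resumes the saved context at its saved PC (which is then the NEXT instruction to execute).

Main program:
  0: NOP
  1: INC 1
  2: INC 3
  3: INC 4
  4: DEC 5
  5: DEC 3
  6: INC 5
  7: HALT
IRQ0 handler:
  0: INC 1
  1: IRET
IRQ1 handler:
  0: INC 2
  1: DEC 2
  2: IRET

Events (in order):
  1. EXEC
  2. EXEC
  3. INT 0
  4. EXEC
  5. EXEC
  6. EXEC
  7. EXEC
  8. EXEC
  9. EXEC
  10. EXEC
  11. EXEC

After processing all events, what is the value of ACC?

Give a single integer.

Answer: 6

Derivation:
Event 1 (EXEC): [MAIN] PC=0: NOP
Event 2 (EXEC): [MAIN] PC=1: INC 1 -> ACC=1
Event 3 (INT 0): INT 0 arrives: push (MAIN, PC=2), enter IRQ0 at PC=0 (depth now 1)
Event 4 (EXEC): [IRQ0] PC=0: INC 1 -> ACC=2
Event 5 (EXEC): [IRQ0] PC=1: IRET -> resume MAIN at PC=2 (depth now 0)
Event 6 (EXEC): [MAIN] PC=2: INC 3 -> ACC=5
Event 7 (EXEC): [MAIN] PC=3: INC 4 -> ACC=9
Event 8 (EXEC): [MAIN] PC=4: DEC 5 -> ACC=4
Event 9 (EXEC): [MAIN] PC=5: DEC 3 -> ACC=1
Event 10 (EXEC): [MAIN] PC=6: INC 5 -> ACC=6
Event 11 (EXEC): [MAIN] PC=7: HALT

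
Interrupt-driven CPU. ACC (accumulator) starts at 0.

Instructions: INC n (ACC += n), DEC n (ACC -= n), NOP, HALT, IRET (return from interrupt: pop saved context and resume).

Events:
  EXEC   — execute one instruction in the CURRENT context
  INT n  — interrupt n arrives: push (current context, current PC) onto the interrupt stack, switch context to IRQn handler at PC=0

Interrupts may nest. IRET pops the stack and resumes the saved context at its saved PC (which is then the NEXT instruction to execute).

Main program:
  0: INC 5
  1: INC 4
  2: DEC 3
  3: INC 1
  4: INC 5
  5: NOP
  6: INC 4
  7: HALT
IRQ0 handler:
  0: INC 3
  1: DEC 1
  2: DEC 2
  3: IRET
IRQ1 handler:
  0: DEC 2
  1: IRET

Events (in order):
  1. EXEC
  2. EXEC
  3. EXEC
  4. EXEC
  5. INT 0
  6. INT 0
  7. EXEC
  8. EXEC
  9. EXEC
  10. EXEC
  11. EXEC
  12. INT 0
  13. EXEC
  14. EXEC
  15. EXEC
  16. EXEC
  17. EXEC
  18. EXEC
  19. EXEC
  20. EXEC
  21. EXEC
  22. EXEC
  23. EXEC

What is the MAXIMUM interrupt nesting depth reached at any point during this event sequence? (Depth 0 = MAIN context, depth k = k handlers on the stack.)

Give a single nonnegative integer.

Event 1 (EXEC): [MAIN] PC=0: INC 5 -> ACC=5 [depth=0]
Event 2 (EXEC): [MAIN] PC=1: INC 4 -> ACC=9 [depth=0]
Event 3 (EXEC): [MAIN] PC=2: DEC 3 -> ACC=6 [depth=0]
Event 4 (EXEC): [MAIN] PC=3: INC 1 -> ACC=7 [depth=0]
Event 5 (INT 0): INT 0 arrives: push (MAIN, PC=4), enter IRQ0 at PC=0 (depth now 1) [depth=1]
Event 6 (INT 0): INT 0 arrives: push (IRQ0, PC=0), enter IRQ0 at PC=0 (depth now 2) [depth=2]
Event 7 (EXEC): [IRQ0] PC=0: INC 3 -> ACC=10 [depth=2]
Event 8 (EXEC): [IRQ0] PC=1: DEC 1 -> ACC=9 [depth=2]
Event 9 (EXEC): [IRQ0] PC=2: DEC 2 -> ACC=7 [depth=2]
Event 10 (EXEC): [IRQ0] PC=3: IRET -> resume IRQ0 at PC=0 (depth now 1) [depth=1]
Event 11 (EXEC): [IRQ0] PC=0: INC 3 -> ACC=10 [depth=1]
Event 12 (INT 0): INT 0 arrives: push (IRQ0, PC=1), enter IRQ0 at PC=0 (depth now 2) [depth=2]
Event 13 (EXEC): [IRQ0] PC=0: INC 3 -> ACC=13 [depth=2]
Event 14 (EXEC): [IRQ0] PC=1: DEC 1 -> ACC=12 [depth=2]
Event 15 (EXEC): [IRQ0] PC=2: DEC 2 -> ACC=10 [depth=2]
Event 16 (EXEC): [IRQ0] PC=3: IRET -> resume IRQ0 at PC=1 (depth now 1) [depth=1]
Event 17 (EXEC): [IRQ0] PC=1: DEC 1 -> ACC=9 [depth=1]
Event 18 (EXEC): [IRQ0] PC=2: DEC 2 -> ACC=7 [depth=1]
Event 19 (EXEC): [IRQ0] PC=3: IRET -> resume MAIN at PC=4 (depth now 0) [depth=0]
Event 20 (EXEC): [MAIN] PC=4: INC 5 -> ACC=12 [depth=0]
Event 21 (EXEC): [MAIN] PC=5: NOP [depth=0]
Event 22 (EXEC): [MAIN] PC=6: INC 4 -> ACC=16 [depth=0]
Event 23 (EXEC): [MAIN] PC=7: HALT [depth=0]
Max depth observed: 2

Answer: 2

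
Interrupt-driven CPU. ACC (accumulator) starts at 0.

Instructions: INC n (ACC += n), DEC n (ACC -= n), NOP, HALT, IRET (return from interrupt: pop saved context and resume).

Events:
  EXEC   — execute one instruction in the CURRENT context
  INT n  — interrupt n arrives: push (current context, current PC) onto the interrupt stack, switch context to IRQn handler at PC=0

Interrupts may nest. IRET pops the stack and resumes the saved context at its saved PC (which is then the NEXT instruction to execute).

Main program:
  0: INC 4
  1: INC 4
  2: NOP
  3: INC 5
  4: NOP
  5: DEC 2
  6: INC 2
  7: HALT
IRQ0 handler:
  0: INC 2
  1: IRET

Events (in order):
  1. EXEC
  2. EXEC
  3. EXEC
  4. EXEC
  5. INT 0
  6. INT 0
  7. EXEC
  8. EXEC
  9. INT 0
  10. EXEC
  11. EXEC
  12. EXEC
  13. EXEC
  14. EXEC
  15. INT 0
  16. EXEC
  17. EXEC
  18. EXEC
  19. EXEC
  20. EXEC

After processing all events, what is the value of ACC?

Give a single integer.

Event 1 (EXEC): [MAIN] PC=0: INC 4 -> ACC=4
Event 2 (EXEC): [MAIN] PC=1: INC 4 -> ACC=8
Event 3 (EXEC): [MAIN] PC=2: NOP
Event 4 (EXEC): [MAIN] PC=3: INC 5 -> ACC=13
Event 5 (INT 0): INT 0 arrives: push (MAIN, PC=4), enter IRQ0 at PC=0 (depth now 1)
Event 6 (INT 0): INT 0 arrives: push (IRQ0, PC=0), enter IRQ0 at PC=0 (depth now 2)
Event 7 (EXEC): [IRQ0] PC=0: INC 2 -> ACC=15
Event 8 (EXEC): [IRQ0] PC=1: IRET -> resume IRQ0 at PC=0 (depth now 1)
Event 9 (INT 0): INT 0 arrives: push (IRQ0, PC=0), enter IRQ0 at PC=0 (depth now 2)
Event 10 (EXEC): [IRQ0] PC=0: INC 2 -> ACC=17
Event 11 (EXEC): [IRQ0] PC=1: IRET -> resume IRQ0 at PC=0 (depth now 1)
Event 12 (EXEC): [IRQ0] PC=0: INC 2 -> ACC=19
Event 13 (EXEC): [IRQ0] PC=1: IRET -> resume MAIN at PC=4 (depth now 0)
Event 14 (EXEC): [MAIN] PC=4: NOP
Event 15 (INT 0): INT 0 arrives: push (MAIN, PC=5), enter IRQ0 at PC=0 (depth now 1)
Event 16 (EXEC): [IRQ0] PC=0: INC 2 -> ACC=21
Event 17 (EXEC): [IRQ0] PC=1: IRET -> resume MAIN at PC=5 (depth now 0)
Event 18 (EXEC): [MAIN] PC=5: DEC 2 -> ACC=19
Event 19 (EXEC): [MAIN] PC=6: INC 2 -> ACC=21
Event 20 (EXEC): [MAIN] PC=7: HALT

Answer: 21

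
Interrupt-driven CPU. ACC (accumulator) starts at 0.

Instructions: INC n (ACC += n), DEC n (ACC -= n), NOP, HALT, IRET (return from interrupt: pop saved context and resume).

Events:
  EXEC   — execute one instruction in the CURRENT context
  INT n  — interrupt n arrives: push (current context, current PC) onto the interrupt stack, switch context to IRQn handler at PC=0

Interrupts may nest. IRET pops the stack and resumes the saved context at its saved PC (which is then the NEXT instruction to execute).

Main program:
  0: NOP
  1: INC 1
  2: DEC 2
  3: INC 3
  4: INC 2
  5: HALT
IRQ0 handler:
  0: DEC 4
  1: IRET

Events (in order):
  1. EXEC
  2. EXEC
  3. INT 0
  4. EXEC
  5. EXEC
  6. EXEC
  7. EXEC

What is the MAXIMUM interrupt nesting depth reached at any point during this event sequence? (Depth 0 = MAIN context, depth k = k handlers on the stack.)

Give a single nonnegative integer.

Event 1 (EXEC): [MAIN] PC=0: NOP [depth=0]
Event 2 (EXEC): [MAIN] PC=1: INC 1 -> ACC=1 [depth=0]
Event 3 (INT 0): INT 0 arrives: push (MAIN, PC=2), enter IRQ0 at PC=0 (depth now 1) [depth=1]
Event 4 (EXEC): [IRQ0] PC=0: DEC 4 -> ACC=-3 [depth=1]
Event 5 (EXEC): [IRQ0] PC=1: IRET -> resume MAIN at PC=2 (depth now 0) [depth=0]
Event 6 (EXEC): [MAIN] PC=2: DEC 2 -> ACC=-5 [depth=0]
Event 7 (EXEC): [MAIN] PC=3: INC 3 -> ACC=-2 [depth=0]
Max depth observed: 1

Answer: 1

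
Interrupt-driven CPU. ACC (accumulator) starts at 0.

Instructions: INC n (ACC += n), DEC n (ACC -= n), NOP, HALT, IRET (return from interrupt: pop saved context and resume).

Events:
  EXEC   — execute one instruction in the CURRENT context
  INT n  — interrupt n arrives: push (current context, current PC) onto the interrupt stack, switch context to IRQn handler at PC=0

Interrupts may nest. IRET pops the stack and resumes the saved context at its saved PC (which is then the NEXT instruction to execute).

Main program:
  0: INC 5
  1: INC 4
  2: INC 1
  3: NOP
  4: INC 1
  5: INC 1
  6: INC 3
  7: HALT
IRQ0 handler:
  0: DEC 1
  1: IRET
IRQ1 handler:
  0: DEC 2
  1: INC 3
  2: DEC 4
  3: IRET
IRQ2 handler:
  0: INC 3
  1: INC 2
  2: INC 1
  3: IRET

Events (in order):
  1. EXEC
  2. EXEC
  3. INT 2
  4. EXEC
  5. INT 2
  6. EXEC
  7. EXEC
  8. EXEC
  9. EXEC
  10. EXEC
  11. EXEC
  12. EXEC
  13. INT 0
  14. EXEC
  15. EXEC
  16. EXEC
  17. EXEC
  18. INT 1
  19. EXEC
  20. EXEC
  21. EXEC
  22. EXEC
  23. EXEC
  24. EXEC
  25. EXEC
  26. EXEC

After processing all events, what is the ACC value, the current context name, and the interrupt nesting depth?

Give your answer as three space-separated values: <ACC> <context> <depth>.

Answer: 23 MAIN 0

Derivation:
Event 1 (EXEC): [MAIN] PC=0: INC 5 -> ACC=5
Event 2 (EXEC): [MAIN] PC=1: INC 4 -> ACC=9
Event 3 (INT 2): INT 2 arrives: push (MAIN, PC=2), enter IRQ2 at PC=0 (depth now 1)
Event 4 (EXEC): [IRQ2] PC=0: INC 3 -> ACC=12
Event 5 (INT 2): INT 2 arrives: push (IRQ2, PC=1), enter IRQ2 at PC=0 (depth now 2)
Event 6 (EXEC): [IRQ2] PC=0: INC 3 -> ACC=15
Event 7 (EXEC): [IRQ2] PC=1: INC 2 -> ACC=17
Event 8 (EXEC): [IRQ2] PC=2: INC 1 -> ACC=18
Event 9 (EXEC): [IRQ2] PC=3: IRET -> resume IRQ2 at PC=1 (depth now 1)
Event 10 (EXEC): [IRQ2] PC=1: INC 2 -> ACC=20
Event 11 (EXEC): [IRQ2] PC=2: INC 1 -> ACC=21
Event 12 (EXEC): [IRQ2] PC=3: IRET -> resume MAIN at PC=2 (depth now 0)
Event 13 (INT 0): INT 0 arrives: push (MAIN, PC=2), enter IRQ0 at PC=0 (depth now 1)
Event 14 (EXEC): [IRQ0] PC=0: DEC 1 -> ACC=20
Event 15 (EXEC): [IRQ0] PC=1: IRET -> resume MAIN at PC=2 (depth now 0)
Event 16 (EXEC): [MAIN] PC=2: INC 1 -> ACC=21
Event 17 (EXEC): [MAIN] PC=3: NOP
Event 18 (INT 1): INT 1 arrives: push (MAIN, PC=4), enter IRQ1 at PC=0 (depth now 1)
Event 19 (EXEC): [IRQ1] PC=0: DEC 2 -> ACC=19
Event 20 (EXEC): [IRQ1] PC=1: INC 3 -> ACC=22
Event 21 (EXEC): [IRQ1] PC=2: DEC 4 -> ACC=18
Event 22 (EXEC): [IRQ1] PC=3: IRET -> resume MAIN at PC=4 (depth now 0)
Event 23 (EXEC): [MAIN] PC=4: INC 1 -> ACC=19
Event 24 (EXEC): [MAIN] PC=5: INC 1 -> ACC=20
Event 25 (EXEC): [MAIN] PC=6: INC 3 -> ACC=23
Event 26 (EXEC): [MAIN] PC=7: HALT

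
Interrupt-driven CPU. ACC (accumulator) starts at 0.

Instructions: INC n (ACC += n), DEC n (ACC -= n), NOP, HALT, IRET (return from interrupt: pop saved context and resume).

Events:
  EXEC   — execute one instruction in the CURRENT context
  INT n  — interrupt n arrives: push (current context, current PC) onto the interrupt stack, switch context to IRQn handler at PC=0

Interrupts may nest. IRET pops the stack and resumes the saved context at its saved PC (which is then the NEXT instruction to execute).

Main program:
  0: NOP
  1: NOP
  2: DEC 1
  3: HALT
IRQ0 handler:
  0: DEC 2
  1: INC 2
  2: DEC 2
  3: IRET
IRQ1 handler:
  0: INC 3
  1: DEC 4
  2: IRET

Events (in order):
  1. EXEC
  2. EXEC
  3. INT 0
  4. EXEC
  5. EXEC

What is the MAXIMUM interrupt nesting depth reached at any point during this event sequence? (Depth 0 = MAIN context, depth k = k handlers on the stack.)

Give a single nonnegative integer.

Answer: 1

Derivation:
Event 1 (EXEC): [MAIN] PC=0: NOP [depth=0]
Event 2 (EXEC): [MAIN] PC=1: NOP [depth=0]
Event 3 (INT 0): INT 0 arrives: push (MAIN, PC=2), enter IRQ0 at PC=0 (depth now 1) [depth=1]
Event 4 (EXEC): [IRQ0] PC=0: DEC 2 -> ACC=-2 [depth=1]
Event 5 (EXEC): [IRQ0] PC=1: INC 2 -> ACC=0 [depth=1]
Max depth observed: 1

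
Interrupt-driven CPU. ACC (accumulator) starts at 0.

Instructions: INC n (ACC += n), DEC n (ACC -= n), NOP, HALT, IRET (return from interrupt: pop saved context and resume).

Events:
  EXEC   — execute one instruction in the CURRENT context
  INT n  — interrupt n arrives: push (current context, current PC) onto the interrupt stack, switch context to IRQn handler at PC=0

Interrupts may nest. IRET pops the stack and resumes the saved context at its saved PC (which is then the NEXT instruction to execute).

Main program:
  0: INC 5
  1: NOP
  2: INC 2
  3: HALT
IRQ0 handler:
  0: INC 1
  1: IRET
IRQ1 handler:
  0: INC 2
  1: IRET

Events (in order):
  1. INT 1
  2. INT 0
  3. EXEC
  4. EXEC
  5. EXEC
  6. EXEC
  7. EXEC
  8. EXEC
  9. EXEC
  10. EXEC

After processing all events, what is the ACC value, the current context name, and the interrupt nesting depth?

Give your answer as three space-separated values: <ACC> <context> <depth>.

Answer: 10 MAIN 0

Derivation:
Event 1 (INT 1): INT 1 arrives: push (MAIN, PC=0), enter IRQ1 at PC=0 (depth now 1)
Event 2 (INT 0): INT 0 arrives: push (IRQ1, PC=0), enter IRQ0 at PC=0 (depth now 2)
Event 3 (EXEC): [IRQ0] PC=0: INC 1 -> ACC=1
Event 4 (EXEC): [IRQ0] PC=1: IRET -> resume IRQ1 at PC=0 (depth now 1)
Event 5 (EXEC): [IRQ1] PC=0: INC 2 -> ACC=3
Event 6 (EXEC): [IRQ1] PC=1: IRET -> resume MAIN at PC=0 (depth now 0)
Event 7 (EXEC): [MAIN] PC=0: INC 5 -> ACC=8
Event 8 (EXEC): [MAIN] PC=1: NOP
Event 9 (EXEC): [MAIN] PC=2: INC 2 -> ACC=10
Event 10 (EXEC): [MAIN] PC=3: HALT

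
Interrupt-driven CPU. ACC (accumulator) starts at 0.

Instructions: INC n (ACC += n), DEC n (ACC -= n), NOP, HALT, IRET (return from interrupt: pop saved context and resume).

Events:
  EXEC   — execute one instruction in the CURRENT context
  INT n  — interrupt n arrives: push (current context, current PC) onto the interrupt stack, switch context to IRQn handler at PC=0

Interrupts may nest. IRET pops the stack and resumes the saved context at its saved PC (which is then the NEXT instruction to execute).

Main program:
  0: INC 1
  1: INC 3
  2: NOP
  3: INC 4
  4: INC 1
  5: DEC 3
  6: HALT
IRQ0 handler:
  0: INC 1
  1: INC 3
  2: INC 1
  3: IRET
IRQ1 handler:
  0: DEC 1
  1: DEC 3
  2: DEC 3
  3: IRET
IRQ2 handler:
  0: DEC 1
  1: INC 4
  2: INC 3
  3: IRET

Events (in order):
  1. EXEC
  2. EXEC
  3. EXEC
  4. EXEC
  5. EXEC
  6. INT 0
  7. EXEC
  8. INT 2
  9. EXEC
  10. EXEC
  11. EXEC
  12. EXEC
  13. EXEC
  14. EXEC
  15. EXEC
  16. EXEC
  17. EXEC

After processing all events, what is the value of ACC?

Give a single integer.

Event 1 (EXEC): [MAIN] PC=0: INC 1 -> ACC=1
Event 2 (EXEC): [MAIN] PC=1: INC 3 -> ACC=4
Event 3 (EXEC): [MAIN] PC=2: NOP
Event 4 (EXEC): [MAIN] PC=3: INC 4 -> ACC=8
Event 5 (EXEC): [MAIN] PC=4: INC 1 -> ACC=9
Event 6 (INT 0): INT 0 arrives: push (MAIN, PC=5), enter IRQ0 at PC=0 (depth now 1)
Event 7 (EXEC): [IRQ0] PC=0: INC 1 -> ACC=10
Event 8 (INT 2): INT 2 arrives: push (IRQ0, PC=1), enter IRQ2 at PC=0 (depth now 2)
Event 9 (EXEC): [IRQ2] PC=0: DEC 1 -> ACC=9
Event 10 (EXEC): [IRQ2] PC=1: INC 4 -> ACC=13
Event 11 (EXEC): [IRQ2] PC=2: INC 3 -> ACC=16
Event 12 (EXEC): [IRQ2] PC=3: IRET -> resume IRQ0 at PC=1 (depth now 1)
Event 13 (EXEC): [IRQ0] PC=1: INC 3 -> ACC=19
Event 14 (EXEC): [IRQ0] PC=2: INC 1 -> ACC=20
Event 15 (EXEC): [IRQ0] PC=3: IRET -> resume MAIN at PC=5 (depth now 0)
Event 16 (EXEC): [MAIN] PC=5: DEC 3 -> ACC=17
Event 17 (EXEC): [MAIN] PC=6: HALT

Answer: 17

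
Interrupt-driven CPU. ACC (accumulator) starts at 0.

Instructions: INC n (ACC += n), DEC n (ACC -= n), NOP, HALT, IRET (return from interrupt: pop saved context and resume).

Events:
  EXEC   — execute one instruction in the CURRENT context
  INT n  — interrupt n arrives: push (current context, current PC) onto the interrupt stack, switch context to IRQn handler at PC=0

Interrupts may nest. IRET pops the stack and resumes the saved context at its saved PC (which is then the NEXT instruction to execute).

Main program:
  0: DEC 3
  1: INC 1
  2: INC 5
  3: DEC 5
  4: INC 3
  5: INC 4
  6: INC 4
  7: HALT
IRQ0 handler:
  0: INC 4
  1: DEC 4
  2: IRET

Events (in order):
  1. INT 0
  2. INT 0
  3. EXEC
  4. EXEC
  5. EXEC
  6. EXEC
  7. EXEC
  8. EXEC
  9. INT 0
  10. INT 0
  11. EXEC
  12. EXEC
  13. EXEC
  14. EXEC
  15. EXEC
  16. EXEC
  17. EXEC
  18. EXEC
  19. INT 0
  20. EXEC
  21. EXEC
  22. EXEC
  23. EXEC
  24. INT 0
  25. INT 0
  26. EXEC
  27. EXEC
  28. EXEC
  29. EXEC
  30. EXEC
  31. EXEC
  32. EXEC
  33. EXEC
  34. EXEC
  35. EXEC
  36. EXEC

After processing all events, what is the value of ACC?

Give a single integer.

Answer: 9

Derivation:
Event 1 (INT 0): INT 0 arrives: push (MAIN, PC=0), enter IRQ0 at PC=0 (depth now 1)
Event 2 (INT 0): INT 0 arrives: push (IRQ0, PC=0), enter IRQ0 at PC=0 (depth now 2)
Event 3 (EXEC): [IRQ0] PC=0: INC 4 -> ACC=4
Event 4 (EXEC): [IRQ0] PC=1: DEC 4 -> ACC=0
Event 5 (EXEC): [IRQ0] PC=2: IRET -> resume IRQ0 at PC=0 (depth now 1)
Event 6 (EXEC): [IRQ0] PC=0: INC 4 -> ACC=4
Event 7 (EXEC): [IRQ0] PC=1: DEC 4 -> ACC=0
Event 8 (EXEC): [IRQ0] PC=2: IRET -> resume MAIN at PC=0 (depth now 0)
Event 9 (INT 0): INT 0 arrives: push (MAIN, PC=0), enter IRQ0 at PC=0 (depth now 1)
Event 10 (INT 0): INT 0 arrives: push (IRQ0, PC=0), enter IRQ0 at PC=0 (depth now 2)
Event 11 (EXEC): [IRQ0] PC=0: INC 4 -> ACC=4
Event 12 (EXEC): [IRQ0] PC=1: DEC 4 -> ACC=0
Event 13 (EXEC): [IRQ0] PC=2: IRET -> resume IRQ0 at PC=0 (depth now 1)
Event 14 (EXEC): [IRQ0] PC=0: INC 4 -> ACC=4
Event 15 (EXEC): [IRQ0] PC=1: DEC 4 -> ACC=0
Event 16 (EXEC): [IRQ0] PC=2: IRET -> resume MAIN at PC=0 (depth now 0)
Event 17 (EXEC): [MAIN] PC=0: DEC 3 -> ACC=-3
Event 18 (EXEC): [MAIN] PC=1: INC 1 -> ACC=-2
Event 19 (INT 0): INT 0 arrives: push (MAIN, PC=2), enter IRQ0 at PC=0 (depth now 1)
Event 20 (EXEC): [IRQ0] PC=0: INC 4 -> ACC=2
Event 21 (EXEC): [IRQ0] PC=1: DEC 4 -> ACC=-2
Event 22 (EXEC): [IRQ0] PC=2: IRET -> resume MAIN at PC=2 (depth now 0)
Event 23 (EXEC): [MAIN] PC=2: INC 5 -> ACC=3
Event 24 (INT 0): INT 0 arrives: push (MAIN, PC=3), enter IRQ0 at PC=0 (depth now 1)
Event 25 (INT 0): INT 0 arrives: push (IRQ0, PC=0), enter IRQ0 at PC=0 (depth now 2)
Event 26 (EXEC): [IRQ0] PC=0: INC 4 -> ACC=7
Event 27 (EXEC): [IRQ0] PC=1: DEC 4 -> ACC=3
Event 28 (EXEC): [IRQ0] PC=2: IRET -> resume IRQ0 at PC=0 (depth now 1)
Event 29 (EXEC): [IRQ0] PC=0: INC 4 -> ACC=7
Event 30 (EXEC): [IRQ0] PC=1: DEC 4 -> ACC=3
Event 31 (EXEC): [IRQ0] PC=2: IRET -> resume MAIN at PC=3 (depth now 0)
Event 32 (EXEC): [MAIN] PC=3: DEC 5 -> ACC=-2
Event 33 (EXEC): [MAIN] PC=4: INC 3 -> ACC=1
Event 34 (EXEC): [MAIN] PC=5: INC 4 -> ACC=5
Event 35 (EXEC): [MAIN] PC=6: INC 4 -> ACC=9
Event 36 (EXEC): [MAIN] PC=7: HALT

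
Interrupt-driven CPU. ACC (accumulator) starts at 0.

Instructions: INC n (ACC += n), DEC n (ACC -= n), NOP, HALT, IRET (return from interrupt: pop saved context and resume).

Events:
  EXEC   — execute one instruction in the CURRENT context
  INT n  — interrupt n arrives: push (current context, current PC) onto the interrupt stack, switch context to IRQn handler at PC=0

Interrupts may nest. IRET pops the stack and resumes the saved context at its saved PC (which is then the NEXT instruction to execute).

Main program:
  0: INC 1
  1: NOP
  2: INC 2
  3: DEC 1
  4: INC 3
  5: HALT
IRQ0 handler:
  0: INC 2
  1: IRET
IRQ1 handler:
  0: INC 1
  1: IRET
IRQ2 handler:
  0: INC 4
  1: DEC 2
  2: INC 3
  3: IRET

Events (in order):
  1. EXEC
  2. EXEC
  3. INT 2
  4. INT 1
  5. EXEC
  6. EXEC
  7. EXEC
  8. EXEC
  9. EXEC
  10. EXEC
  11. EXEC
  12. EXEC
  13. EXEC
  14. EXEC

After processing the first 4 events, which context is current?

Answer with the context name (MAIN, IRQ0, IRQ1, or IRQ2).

Event 1 (EXEC): [MAIN] PC=0: INC 1 -> ACC=1
Event 2 (EXEC): [MAIN] PC=1: NOP
Event 3 (INT 2): INT 2 arrives: push (MAIN, PC=2), enter IRQ2 at PC=0 (depth now 1)
Event 4 (INT 1): INT 1 arrives: push (IRQ2, PC=0), enter IRQ1 at PC=0 (depth now 2)

Answer: IRQ1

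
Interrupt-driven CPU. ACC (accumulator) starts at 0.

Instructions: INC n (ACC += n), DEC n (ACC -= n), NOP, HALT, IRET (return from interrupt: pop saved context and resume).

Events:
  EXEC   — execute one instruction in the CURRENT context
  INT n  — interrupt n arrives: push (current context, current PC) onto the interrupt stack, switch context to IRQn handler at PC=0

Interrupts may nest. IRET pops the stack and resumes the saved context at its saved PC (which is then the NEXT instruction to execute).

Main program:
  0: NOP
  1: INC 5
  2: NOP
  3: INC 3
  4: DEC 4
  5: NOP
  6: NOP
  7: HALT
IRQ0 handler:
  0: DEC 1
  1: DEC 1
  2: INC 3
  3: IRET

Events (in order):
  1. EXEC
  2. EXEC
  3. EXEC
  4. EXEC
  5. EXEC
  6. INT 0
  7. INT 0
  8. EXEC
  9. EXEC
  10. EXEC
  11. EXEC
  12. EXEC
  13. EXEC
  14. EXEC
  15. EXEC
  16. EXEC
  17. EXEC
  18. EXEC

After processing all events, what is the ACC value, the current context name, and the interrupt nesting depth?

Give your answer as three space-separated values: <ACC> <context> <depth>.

Answer: 6 MAIN 0

Derivation:
Event 1 (EXEC): [MAIN] PC=0: NOP
Event 2 (EXEC): [MAIN] PC=1: INC 5 -> ACC=5
Event 3 (EXEC): [MAIN] PC=2: NOP
Event 4 (EXEC): [MAIN] PC=3: INC 3 -> ACC=8
Event 5 (EXEC): [MAIN] PC=4: DEC 4 -> ACC=4
Event 6 (INT 0): INT 0 arrives: push (MAIN, PC=5), enter IRQ0 at PC=0 (depth now 1)
Event 7 (INT 0): INT 0 arrives: push (IRQ0, PC=0), enter IRQ0 at PC=0 (depth now 2)
Event 8 (EXEC): [IRQ0] PC=0: DEC 1 -> ACC=3
Event 9 (EXEC): [IRQ0] PC=1: DEC 1 -> ACC=2
Event 10 (EXEC): [IRQ0] PC=2: INC 3 -> ACC=5
Event 11 (EXEC): [IRQ0] PC=3: IRET -> resume IRQ0 at PC=0 (depth now 1)
Event 12 (EXEC): [IRQ0] PC=0: DEC 1 -> ACC=4
Event 13 (EXEC): [IRQ0] PC=1: DEC 1 -> ACC=3
Event 14 (EXEC): [IRQ0] PC=2: INC 3 -> ACC=6
Event 15 (EXEC): [IRQ0] PC=3: IRET -> resume MAIN at PC=5 (depth now 0)
Event 16 (EXEC): [MAIN] PC=5: NOP
Event 17 (EXEC): [MAIN] PC=6: NOP
Event 18 (EXEC): [MAIN] PC=7: HALT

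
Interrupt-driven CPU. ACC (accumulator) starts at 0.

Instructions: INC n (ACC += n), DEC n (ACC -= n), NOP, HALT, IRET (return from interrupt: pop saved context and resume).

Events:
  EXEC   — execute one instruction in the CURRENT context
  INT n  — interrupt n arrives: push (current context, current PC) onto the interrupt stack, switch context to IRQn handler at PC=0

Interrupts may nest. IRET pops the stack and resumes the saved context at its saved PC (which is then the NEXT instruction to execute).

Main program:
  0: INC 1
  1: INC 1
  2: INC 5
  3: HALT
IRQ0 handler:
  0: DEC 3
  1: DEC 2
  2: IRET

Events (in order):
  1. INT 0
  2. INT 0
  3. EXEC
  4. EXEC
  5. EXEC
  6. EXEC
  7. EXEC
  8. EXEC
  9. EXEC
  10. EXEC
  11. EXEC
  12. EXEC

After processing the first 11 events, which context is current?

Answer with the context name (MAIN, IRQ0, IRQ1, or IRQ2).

Event 1 (INT 0): INT 0 arrives: push (MAIN, PC=0), enter IRQ0 at PC=0 (depth now 1)
Event 2 (INT 0): INT 0 arrives: push (IRQ0, PC=0), enter IRQ0 at PC=0 (depth now 2)
Event 3 (EXEC): [IRQ0] PC=0: DEC 3 -> ACC=-3
Event 4 (EXEC): [IRQ0] PC=1: DEC 2 -> ACC=-5
Event 5 (EXEC): [IRQ0] PC=2: IRET -> resume IRQ0 at PC=0 (depth now 1)
Event 6 (EXEC): [IRQ0] PC=0: DEC 3 -> ACC=-8
Event 7 (EXEC): [IRQ0] PC=1: DEC 2 -> ACC=-10
Event 8 (EXEC): [IRQ0] PC=2: IRET -> resume MAIN at PC=0 (depth now 0)
Event 9 (EXEC): [MAIN] PC=0: INC 1 -> ACC=-9
Event 10 (EXEC): [MAIN] PC=1: INC 1 -> ACC=-8
Event 11 (EXEC): [MAIN] PC=2: INC 5 -> ACC=-3

Answer: MAIN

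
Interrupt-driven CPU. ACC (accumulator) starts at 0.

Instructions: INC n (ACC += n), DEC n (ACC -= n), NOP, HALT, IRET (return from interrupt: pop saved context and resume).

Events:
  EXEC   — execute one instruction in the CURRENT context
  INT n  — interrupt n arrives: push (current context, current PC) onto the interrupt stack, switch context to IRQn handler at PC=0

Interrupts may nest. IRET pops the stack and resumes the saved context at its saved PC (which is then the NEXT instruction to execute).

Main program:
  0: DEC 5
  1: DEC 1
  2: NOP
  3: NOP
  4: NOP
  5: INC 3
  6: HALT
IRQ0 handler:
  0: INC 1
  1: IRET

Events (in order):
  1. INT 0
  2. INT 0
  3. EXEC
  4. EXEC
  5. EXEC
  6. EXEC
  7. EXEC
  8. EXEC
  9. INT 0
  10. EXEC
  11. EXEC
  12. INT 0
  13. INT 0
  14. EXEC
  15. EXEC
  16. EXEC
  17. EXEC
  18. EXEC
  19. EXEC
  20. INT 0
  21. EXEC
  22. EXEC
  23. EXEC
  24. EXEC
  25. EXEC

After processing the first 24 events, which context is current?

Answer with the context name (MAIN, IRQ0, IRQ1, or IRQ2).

Event 1 (INT 0): INT 0 arrives: push (MAIN, PC=0), enter IRQ0 at PC=0 (depth now 1)
Event 2 (INT 0): INT 0 arrives: push (IRQ0, PC=0), enter IRQ0 at PC=0 (depth now 2)
Event 3 (EXEC): [IRQ0] PC=0: INC 1 -> ACC=1
Event 4 (EXEC): [IRQ0] PC=1: IRET -> resume IRQ0 at PC=0 (depth now 1)
Event 5 (EXEC): [IRQ0] PC=0: INC 1 -> ACC=2
Event 6 (EXEC): [IRQ0] PC=1: IRET -> resume MAIN at PC=0 (depth now 0)
Event 7 (EXEC): [MAIN] PC=0: DEC 5 -> ACC=-3
Event 8 (EXEC): [MAIN] PC=1: DEC 1 -> ACC=-4
Event 9 (INT 0): INT 0 arrives: push (MAIN, PC=2), enter IRQ0 at PC=0 (depth now 1)
Event 10 (EXEC): [IRQ0] PC=0: INC 1 -> ACC=-3
Event 11 (EXEC): [IRQ0] PC=1: IRET -> resume MAIN at PC=2 (depth now 0)
Event 12 (INT 0): INT 0 arrives: push (MAIN, PC=2), enter IRQ0 at PC=0 (depth now 1)
Event 13 (INT 0): INT 0 arrives: push (IRQ0, PC=0), enter IRQ0 at PC=0 (depth now 2)
Event 14 (EXEC): [IRQ0] PC=0: INC 1 -> ACC=-2
Event 15 (EXEC): [IRQ0] PC=1: IRET -> resume IRQ0 at PC=0 (depth now 1)
Event 16 (EXEC): [IRQ0] PC=0: INC 1 -> ACC=-1
Event 17 (EXEC): [IRQ0] PC=1: IRET -> resume MAIN at PC=2 (depth now 0)
Event 18 (EXEC): [MAIN] PC=2: NOP
Event 19 (EXEC): [MAIN] PC=3: NOP
Event 20 (INT 0): INT 0 arrives: push (MAIN, PC=4), enter IRQ0 at PC=0 (depth now 1)
Event 21 (EXEC): [IRQ0] PC=0: INC 1 -> ACC=0
Event 22 (EXEC): [IRQ0] PC=1: IRET -> resume MAIN at PC=4 (depth now 0)
Event 23 (EXEC): [MAIN] PC=4: NOP
Event 24 (EXEC): [MAIN] PC=5: INC 3 -> ACC=3

Answer: MAIN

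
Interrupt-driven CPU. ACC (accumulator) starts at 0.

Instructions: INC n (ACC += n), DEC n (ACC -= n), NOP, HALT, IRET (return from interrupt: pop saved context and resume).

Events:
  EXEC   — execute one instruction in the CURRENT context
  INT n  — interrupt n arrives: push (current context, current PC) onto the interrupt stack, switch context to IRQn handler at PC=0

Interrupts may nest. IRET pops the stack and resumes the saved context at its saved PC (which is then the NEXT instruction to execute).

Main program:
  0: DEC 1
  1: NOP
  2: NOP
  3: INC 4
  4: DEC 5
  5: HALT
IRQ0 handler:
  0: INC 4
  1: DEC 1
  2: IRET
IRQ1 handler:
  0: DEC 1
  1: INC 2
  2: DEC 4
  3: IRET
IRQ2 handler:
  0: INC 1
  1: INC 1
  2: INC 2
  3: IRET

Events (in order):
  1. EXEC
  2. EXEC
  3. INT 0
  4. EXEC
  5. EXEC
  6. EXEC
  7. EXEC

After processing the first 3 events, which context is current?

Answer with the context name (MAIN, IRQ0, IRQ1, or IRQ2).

Answer: IRQ0

Derivation:
Event 1 (EXEC): [MAIN] PC=0: DEC 1 -> ACC=-1
Event 2 (EXEC): [MAIN] PC=1: NOP
Event 3 (INT 0): INT 0 arrives: push (MAIN, PC=2), enter IRQ0 at PC=0 (depth now 1)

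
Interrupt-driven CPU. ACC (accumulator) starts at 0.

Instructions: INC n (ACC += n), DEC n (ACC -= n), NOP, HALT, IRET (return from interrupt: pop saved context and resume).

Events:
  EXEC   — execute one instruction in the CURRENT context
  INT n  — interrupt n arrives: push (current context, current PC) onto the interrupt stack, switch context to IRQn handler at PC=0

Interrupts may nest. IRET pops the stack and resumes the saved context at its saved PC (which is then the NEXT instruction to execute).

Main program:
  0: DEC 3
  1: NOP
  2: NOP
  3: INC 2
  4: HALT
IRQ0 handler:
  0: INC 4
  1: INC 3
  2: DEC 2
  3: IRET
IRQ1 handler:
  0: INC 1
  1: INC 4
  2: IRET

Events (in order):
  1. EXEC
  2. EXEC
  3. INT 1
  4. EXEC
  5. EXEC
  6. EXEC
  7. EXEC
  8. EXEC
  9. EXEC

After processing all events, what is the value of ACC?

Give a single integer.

Event 1 (EXEC): [MAIN] PC=0: DEC 3 -> ACC=-3
Event 2 (EXEC): [MAIN] PC=1: NOP
Event 3 (INT 1): INT 1 arrives: push (MAIN, PC=2), enter IRQ1 at PC=0 (depth now 1)
Event 4 (EXEC): [IRQ1] PC=0: INC 1 -> ACC=-2
Event 5 (EXEC): [IRQ1] PC=1: INC 4 -> ACC=2
Event 6 (EXEC): [IRQ1] PC=2: IRET -> resume MAIN at PC=2 (depth now 0)
Event 7 (EXEC): [MAIN] PC=2: NOP
Event 8 (EXEC): [MAIN] PC=3: INC 2 -> ACC=4
Event 9 (EXEC): [MAIN] PC=4: HALT

Answer: 4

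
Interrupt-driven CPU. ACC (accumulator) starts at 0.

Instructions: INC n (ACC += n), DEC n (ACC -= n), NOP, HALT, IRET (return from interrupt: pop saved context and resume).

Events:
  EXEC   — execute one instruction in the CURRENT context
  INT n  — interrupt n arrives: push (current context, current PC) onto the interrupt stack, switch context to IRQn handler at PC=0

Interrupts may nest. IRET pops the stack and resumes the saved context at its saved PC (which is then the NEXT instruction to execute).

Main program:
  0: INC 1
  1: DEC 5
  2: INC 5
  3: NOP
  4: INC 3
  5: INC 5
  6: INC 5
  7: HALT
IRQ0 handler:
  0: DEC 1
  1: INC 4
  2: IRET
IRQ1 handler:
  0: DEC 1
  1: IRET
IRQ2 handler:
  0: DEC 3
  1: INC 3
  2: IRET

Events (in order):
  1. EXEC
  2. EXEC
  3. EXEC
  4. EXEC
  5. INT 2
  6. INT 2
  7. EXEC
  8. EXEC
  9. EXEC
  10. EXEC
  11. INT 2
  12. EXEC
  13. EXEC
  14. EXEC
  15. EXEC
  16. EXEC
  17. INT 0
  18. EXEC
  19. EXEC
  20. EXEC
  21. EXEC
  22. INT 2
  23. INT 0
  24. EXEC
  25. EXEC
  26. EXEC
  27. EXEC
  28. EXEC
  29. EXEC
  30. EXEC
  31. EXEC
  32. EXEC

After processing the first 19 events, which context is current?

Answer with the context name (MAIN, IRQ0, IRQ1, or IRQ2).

Answer: IRQ0

Derivation:
Event 1 (EXEC): [MAIN] PC=0: INC 1 -> ACC=1
Event 2 (EXEC): [MAIN] PC=1: DEC 5 -> ACC=-4
Event 3 (EXEC): [MAIN] PC=2: INC 5 -> ACC=1
Event 4 (EXEC): [MAIN] PC=3: NOP
Event 5 (INT 2): INT 2 arrives: push (MAIN, PC=4), enter IRQ2 at PC=0 (depth now 1)
Event 6 (INT 2): INT 2 arrives: push (IRQ2, PC=0), enter IRQ2 at PC=0 (depth now 2)
Event 7 (EXEC): [IRQ2] PC=0: DEC 3 -> ACC=-2
Event 8 (EXEC): [IRQ2] PC=1: INC 3 -> ACC=1
Event 9 (EXEC): [IRQ2] PC=2: IRET -> resume IRQ2 at PC=0 (depth now 1)
Event 10 (EXEC): [IRQ2] PC=0: DEC 3 -> ACC=-2
Event 11 (INT 2): INT 2 arrives: push (IRQ2, PC=1), enter IRQ2 at PC=0 (depth now 2)
Event 12 (EXEC): [IRQ2] PC=0: DEC 3 -> ACC=-5
Event 13 (EXEC): [IRQ2] PC=1: INC 3 -> ACC=-2
Event 14 (EXEC): [IRQ2] PC=2: IRET -> resume IRQ2 at PC=1 (depth now 1)
Event 15 (EXEC): [IRQ2] PC=1: INC 3 -> ACC=1
Event 16 (EXEC): [IRQ2] PC=2: IRET -> resume MAIN at PC=4 (depth now 0)
Event 17 (INT 0): INT 0 arrives: push (MAIN, PC=4), enter IRQ0 at PC=0 (depth now 1)
Event 18 (EXEC): [IRQ0] PC=0: DEC 1 -> ACC=0
Event 19 (EXEC): [IRQ0] PC=1: INC 4 -> ACC=4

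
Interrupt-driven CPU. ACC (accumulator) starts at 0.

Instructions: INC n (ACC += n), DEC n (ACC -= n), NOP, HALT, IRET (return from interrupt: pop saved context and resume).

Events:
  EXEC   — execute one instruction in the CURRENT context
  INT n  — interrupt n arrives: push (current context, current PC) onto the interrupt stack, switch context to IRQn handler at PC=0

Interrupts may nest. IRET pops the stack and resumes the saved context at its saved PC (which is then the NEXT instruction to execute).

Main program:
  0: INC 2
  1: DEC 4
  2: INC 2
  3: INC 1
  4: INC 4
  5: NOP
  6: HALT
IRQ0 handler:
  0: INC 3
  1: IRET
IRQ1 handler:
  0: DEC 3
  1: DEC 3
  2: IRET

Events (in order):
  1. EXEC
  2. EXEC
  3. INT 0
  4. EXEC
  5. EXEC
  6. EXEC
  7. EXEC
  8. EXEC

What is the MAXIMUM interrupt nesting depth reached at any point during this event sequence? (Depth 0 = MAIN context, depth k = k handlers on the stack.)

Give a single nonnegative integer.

Event 1 (EXEC): [MAIN] PC=0: INC 2 -> ACC=2 [depth=0]
Event 2 (EXEC): [MAIN] PC=1: DEC 4 -> ACC=-2 [depth=0]
Event 3 (INT 0): INT 0 arrives: push (MAIN, PC=2), enter IRQ0 at PC=0 (depth now 1) [depth=1]
Event 4 (EXEC): [IRQ0] PC=0: INC 3 -> ACC=1 [depth=1]
Event 5 (EXEC): [IRQ0] PC=1: IRET -> resume MAIN at PC=2 (depth now 0) [depth=0]
Event 6 (EXEC): [MAIN] PC=2: INC 2 -> ACC=3 [depth=0]
Event 7 (EXEC): [MAIN] PC=3: INC 1 -> ACC=4 [depth=0]
Event 8 (EXEC): [MAIN] PC=4: INC 4 -> ACC=8 [depth=0]
Max depth observed: 1

Answer: 1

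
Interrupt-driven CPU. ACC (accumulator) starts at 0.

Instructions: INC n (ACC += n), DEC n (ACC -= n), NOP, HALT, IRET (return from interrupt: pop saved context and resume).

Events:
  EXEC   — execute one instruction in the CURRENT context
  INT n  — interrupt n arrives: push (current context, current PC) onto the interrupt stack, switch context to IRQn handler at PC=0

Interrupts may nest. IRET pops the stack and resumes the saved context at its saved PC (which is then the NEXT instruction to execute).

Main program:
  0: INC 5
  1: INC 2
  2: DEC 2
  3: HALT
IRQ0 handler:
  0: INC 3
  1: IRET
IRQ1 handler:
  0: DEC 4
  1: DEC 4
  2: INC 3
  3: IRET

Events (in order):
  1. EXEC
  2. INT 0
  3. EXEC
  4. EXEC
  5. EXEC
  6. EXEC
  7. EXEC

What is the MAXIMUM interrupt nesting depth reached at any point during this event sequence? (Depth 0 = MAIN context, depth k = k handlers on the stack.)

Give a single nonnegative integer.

Answer: 1

Derivation:
Event 1 (EXEC): [MAIN] PC=0: INC 5 -> ACC=5 [depth=0]
Event 2 (INT 0): INT 0 arrives: push (MAIN, PC=1), enter IRQ0 at PC=0 (depth now 1) [depth=1]
Event 3 (EXEC): [IRQ0] PC=0: INC 3 -> ACC=8 [depth=1]
Event 4 (EXEC): [IRQ0] PC=1: IRET -> resume MAIN at PC=1 (depth now 0) [depth=0]
Event 5 (EXEC): [MAIN] PC=1: INC 2 -> ACC=10 [depth=0]
Event 6 (EXEC): [MAIN] PC=2: DEC 2 -> ACC=8 [depth=0]
Event 7 (EXEC): [MAIN] PC=3: HALT [depth=0]
Max depth observed: 1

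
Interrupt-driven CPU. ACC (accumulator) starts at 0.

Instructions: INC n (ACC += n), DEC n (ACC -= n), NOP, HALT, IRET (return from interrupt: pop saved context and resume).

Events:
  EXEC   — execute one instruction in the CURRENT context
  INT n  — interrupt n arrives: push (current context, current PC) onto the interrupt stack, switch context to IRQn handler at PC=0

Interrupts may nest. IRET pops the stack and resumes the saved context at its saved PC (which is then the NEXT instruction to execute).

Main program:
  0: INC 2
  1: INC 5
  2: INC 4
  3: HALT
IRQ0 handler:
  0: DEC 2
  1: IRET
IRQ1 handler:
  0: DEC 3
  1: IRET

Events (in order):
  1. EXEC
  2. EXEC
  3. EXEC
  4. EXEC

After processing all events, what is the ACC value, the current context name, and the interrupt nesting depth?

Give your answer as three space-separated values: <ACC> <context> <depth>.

Answer: 11 MAIN 0

Derivation:
Event 1 (EXEC): [MAIN] PC=0: INC 2 -> ACC=2
Event 2 (EXEC): [MAIN] PC=1: INC 5 -> ACC=7
Event 3 (EXEC): [MAIN] PC=2: INC 4 -> ACC=11
Event 4 (EXEC): [MAIN] PC=3: HALT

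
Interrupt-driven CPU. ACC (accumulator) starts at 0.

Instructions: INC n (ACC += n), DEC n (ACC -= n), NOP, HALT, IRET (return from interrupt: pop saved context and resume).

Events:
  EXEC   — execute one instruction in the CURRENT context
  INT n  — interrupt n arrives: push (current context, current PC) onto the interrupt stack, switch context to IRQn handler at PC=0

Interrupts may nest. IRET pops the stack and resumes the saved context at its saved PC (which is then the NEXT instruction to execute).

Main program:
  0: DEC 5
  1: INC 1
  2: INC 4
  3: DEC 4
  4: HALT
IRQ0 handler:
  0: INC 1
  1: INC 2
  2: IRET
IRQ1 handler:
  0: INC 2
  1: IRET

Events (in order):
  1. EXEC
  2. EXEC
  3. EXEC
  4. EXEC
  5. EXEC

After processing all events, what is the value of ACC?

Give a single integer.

Event 1 (EXEC): [MAIN] PC=0: DEC 5 -> ACC=-5
Event 2 (EXEC): [MAIN] PC=1: INC 1 -> ACC=-4
Event 3 (EXEC): [MAIN] PC=2: INC 4 -> ACC=0
Event 4 (EXEC): [MAIN] PC=3: DEC 4 -> ACC=-4
Event 5 (EXEC): [MAIN] PC=4: HALT

Answer: -4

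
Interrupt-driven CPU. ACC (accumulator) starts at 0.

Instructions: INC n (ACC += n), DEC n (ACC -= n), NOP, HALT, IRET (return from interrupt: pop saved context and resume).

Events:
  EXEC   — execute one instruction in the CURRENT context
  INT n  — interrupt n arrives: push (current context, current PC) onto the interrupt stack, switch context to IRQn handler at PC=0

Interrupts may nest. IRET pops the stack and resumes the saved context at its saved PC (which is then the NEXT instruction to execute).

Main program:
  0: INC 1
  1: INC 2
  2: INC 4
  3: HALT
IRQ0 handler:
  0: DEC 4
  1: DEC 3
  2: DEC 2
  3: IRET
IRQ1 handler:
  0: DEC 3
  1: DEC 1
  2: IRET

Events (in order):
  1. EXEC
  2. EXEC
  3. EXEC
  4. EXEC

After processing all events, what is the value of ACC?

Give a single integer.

Event 1 (EXEC): [MAIN] PC=0: INC 1 -> ACC=1
Event 2 (EXEC): [MAIN] PC=1: INC 2 -> ACC=3
Event 3 (EXEC): [MAIN] PC=2: INC 4 -> ACC=7
Event 4 (EXEC): [MAIN] PC=3: HALT

Answer: 7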